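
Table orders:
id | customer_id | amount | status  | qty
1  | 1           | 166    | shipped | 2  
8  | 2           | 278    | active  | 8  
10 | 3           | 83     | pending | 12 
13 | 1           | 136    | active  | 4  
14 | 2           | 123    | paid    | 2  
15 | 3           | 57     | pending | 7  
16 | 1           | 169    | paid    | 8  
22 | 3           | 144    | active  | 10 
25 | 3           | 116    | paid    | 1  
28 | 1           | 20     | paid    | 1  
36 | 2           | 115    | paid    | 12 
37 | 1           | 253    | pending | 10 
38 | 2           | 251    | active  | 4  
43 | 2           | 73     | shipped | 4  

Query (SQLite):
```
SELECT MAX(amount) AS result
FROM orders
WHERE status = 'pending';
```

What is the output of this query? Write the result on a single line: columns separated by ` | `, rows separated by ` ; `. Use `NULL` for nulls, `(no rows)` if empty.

253

Rows where status='pending' → amount values: [83, 57, 253].
MAX of non-NULL values = 253.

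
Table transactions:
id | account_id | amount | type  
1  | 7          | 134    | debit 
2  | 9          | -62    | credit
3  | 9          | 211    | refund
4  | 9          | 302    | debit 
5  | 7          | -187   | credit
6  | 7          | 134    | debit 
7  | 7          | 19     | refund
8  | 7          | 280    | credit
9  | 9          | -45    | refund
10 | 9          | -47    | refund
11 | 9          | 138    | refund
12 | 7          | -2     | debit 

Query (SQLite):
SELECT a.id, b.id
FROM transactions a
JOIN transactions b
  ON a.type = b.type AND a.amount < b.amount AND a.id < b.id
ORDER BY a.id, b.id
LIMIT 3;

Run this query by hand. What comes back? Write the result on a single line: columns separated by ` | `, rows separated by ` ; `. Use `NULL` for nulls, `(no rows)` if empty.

1 | 4 ; 2 | 8 ; 5 | 8

Pairs (a,b) with same type, a.amount < b.amount, a.id < b.id.
type groups: credit:{2,5,8} debit:{1,4,6,12} refund:{3,7,9,10,11}
Ordered by (a.id, b.id); first 3.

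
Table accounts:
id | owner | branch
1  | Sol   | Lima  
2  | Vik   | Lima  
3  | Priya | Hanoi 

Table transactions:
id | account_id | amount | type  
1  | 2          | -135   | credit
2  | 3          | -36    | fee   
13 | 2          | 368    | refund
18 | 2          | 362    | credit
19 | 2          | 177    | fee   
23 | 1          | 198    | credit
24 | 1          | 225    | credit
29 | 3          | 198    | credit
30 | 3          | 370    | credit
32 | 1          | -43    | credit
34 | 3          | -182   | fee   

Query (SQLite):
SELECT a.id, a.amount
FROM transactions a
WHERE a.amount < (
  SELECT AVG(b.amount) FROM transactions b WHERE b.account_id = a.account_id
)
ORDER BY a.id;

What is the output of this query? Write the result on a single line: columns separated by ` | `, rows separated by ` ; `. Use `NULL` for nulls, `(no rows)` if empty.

For each transactions row a, compute AVG(amount) over rows sharing a.account_id.
Keep row a if a.amount < that per-group AVG.
  account_id=1: AVG(amount) = 126.666667
  account_id=2: AVG(amount) = 193.0
  account_id=3: AVG(amount) = 87.5

1 | -135 ; 2 | -36 ; 19 | 177 ; 32 | -43 ; 34 | -182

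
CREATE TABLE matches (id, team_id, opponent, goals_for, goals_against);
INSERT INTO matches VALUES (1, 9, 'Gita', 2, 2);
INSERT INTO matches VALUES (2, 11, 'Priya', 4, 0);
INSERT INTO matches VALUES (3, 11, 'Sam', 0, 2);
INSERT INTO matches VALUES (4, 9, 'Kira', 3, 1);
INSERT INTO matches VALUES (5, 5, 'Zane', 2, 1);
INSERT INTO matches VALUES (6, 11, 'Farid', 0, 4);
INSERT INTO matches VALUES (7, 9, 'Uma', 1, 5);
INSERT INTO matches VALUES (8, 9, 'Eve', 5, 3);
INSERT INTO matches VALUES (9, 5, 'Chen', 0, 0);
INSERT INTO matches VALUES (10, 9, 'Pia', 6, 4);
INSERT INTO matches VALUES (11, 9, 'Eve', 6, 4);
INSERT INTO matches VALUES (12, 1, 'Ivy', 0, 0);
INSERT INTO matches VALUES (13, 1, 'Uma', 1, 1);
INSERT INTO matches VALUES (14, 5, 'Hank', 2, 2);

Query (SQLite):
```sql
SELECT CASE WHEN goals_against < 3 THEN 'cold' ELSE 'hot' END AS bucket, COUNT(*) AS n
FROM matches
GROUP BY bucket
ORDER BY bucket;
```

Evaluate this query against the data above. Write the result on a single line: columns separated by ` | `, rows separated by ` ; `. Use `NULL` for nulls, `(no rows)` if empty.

cold | 9 ; hot | 5

Bucket rows by goals_against < 3 → 'cold' else 'hot'; count each bucket.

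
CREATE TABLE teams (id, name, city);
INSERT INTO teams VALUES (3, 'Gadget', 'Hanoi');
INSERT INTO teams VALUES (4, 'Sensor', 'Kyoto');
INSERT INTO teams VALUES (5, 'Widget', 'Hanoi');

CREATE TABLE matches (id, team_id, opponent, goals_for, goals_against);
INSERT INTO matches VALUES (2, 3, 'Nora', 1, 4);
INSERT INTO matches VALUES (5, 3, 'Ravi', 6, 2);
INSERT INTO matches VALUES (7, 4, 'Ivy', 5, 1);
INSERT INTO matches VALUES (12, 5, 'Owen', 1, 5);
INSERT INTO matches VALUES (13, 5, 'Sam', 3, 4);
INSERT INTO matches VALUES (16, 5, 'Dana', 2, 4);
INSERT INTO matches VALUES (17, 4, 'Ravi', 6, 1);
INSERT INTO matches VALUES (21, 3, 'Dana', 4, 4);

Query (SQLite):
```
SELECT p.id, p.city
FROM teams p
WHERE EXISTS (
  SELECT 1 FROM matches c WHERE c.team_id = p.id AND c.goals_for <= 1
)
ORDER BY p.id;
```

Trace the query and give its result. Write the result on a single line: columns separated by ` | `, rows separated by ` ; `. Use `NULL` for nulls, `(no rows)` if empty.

3 | Hanoi ; 5 | Hanoi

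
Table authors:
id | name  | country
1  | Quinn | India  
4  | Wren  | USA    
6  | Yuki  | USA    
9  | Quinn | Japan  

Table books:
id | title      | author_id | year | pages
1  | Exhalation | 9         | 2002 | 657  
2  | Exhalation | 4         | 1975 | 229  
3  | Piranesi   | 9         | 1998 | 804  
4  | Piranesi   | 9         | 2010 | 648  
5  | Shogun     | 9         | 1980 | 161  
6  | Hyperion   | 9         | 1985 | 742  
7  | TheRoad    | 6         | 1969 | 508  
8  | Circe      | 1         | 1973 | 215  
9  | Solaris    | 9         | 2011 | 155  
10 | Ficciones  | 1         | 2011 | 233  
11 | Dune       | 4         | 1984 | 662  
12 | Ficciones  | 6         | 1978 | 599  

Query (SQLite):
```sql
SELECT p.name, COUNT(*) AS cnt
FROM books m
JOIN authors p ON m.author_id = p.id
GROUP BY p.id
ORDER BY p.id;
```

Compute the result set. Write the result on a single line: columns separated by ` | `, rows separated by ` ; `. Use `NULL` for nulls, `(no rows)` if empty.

Join each books row to its authors via author_id.
Group joined rows by authors.id; compute COUNT(*) per group.
  1: ids {8, 10} → COUNT(*)=2
  4: ids {2, 11} → COUNT(*)=2
  6: ids {7, 12} → COUNT(*)=2
  9: ids {1, 3, 4, 5, 6, 9} → COUNT(*)=6

Quinn | 2 ; Wren | 2 ; Yuki | 2 ; Quinn | 6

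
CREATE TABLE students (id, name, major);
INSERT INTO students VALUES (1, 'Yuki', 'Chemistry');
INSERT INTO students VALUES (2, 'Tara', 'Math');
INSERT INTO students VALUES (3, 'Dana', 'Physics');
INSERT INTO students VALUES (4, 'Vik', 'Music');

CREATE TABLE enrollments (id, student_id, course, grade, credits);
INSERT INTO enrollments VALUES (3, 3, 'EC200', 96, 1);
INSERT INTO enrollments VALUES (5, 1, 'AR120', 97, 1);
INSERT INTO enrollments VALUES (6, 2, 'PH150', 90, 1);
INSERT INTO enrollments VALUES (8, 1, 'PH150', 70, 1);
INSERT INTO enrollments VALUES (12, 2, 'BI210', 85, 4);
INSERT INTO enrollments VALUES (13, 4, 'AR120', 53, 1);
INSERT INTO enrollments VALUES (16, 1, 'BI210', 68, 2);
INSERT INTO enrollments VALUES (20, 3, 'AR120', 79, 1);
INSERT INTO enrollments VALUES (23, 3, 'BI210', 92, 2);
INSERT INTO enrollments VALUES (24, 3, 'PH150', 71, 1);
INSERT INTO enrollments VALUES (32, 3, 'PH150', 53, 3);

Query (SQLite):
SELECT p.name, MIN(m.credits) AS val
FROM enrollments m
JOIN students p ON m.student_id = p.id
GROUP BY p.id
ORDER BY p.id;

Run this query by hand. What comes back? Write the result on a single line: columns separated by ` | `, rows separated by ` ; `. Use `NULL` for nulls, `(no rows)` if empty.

Yuki | 1 ; Tara | 1 ; Dana | 1 ; Vik | 1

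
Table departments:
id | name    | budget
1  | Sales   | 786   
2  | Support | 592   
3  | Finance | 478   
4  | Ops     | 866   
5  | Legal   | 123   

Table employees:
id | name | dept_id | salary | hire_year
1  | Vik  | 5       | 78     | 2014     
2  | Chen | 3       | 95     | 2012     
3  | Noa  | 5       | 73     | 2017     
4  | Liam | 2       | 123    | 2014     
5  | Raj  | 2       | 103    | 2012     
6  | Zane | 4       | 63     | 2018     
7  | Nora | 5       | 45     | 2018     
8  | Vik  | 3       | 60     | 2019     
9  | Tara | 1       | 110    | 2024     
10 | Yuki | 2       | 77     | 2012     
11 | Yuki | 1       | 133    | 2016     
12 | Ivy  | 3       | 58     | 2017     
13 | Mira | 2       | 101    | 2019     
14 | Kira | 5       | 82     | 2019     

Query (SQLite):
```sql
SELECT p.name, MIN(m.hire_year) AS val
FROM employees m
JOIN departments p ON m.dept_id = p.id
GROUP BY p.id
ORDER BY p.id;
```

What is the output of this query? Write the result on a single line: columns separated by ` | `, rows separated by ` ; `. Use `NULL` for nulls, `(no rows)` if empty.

Join each employees row to its departments via dept_id.
Group joined rows by departments.id; compute MIN(m.hire_year) per group.
  1: ids {9, 11} → MIN(m.hire_year)=2016
  2: ids {4, 5, 10, 13} → MIN(m.hire_year)=2012
  3: ids {2, 8, 12} → MIN(m.hire_year)=2012
  4: ids {6} → MIN(m.hire_year)=2018
  5: ids {1, 3, 7, 14} → MIN(m.hire_year)=2014

Sales | 2016 ; Support | 2012 ; Finance | 2012 ; Ops | 2018 ; Legal | 2014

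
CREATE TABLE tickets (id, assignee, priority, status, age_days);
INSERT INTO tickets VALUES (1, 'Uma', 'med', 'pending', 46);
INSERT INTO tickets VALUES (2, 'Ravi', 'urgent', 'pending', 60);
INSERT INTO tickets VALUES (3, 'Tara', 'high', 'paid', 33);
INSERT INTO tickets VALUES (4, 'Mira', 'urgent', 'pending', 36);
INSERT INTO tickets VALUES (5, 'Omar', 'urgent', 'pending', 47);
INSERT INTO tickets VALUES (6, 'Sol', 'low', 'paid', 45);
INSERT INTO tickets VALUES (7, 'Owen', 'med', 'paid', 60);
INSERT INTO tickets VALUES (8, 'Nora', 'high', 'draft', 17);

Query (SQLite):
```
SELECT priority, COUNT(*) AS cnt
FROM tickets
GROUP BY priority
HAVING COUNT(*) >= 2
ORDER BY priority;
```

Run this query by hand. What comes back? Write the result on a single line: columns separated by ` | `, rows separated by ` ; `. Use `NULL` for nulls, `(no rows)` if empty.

high | 2 ; med | 2 ; urgent | 3

Partition tickets by priority; compute COUNT(*) within each group.
HAVING: keep groups with count ≥ 2.
  high: ids {3, 8} → COUNT(*)=2
  low: ids {6} → COUNT(*)=1
  med: ids {1, 7} → COUNT(*)=2
  urgent: ids {2, 4, 5} → COUNT(*)=3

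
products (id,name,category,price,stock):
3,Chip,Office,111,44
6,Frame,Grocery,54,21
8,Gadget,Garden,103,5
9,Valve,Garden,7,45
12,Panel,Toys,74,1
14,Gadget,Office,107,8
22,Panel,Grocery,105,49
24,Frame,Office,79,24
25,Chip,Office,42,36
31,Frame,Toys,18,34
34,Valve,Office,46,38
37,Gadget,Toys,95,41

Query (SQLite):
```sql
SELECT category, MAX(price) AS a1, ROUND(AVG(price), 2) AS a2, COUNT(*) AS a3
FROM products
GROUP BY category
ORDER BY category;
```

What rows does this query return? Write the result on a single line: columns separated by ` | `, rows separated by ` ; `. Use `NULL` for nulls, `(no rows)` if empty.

Garden | 103 | 55 | 2 ; Grocery | 105 | 79.5 | 2 ; Office | 111 | 77 | 5 ; Toys | 95 | 62.33 | 3

Group products by category.
Per group compute: MAX(price), ROUND(AVG(price), 2), COUNT(*).
  Garden: ids {8, 9} → MAX(price)=103, ROUND(AVG(price), 2)=55, COUNT(*)=2
  Grocery: ids {6, 22} → MAX(price)=105, ROUND(AVG(price), 2)=79.5, COUNT(*)=2
  Office: ids {3, 14, 24, 25, 34} → MAX(price)=111, ROUND(AVG(price), 2)=77, COUNT(*)=5
  Toys: ids {12, 31, 37} → MAX(price)=95, ROUND(AVG(price), 2)=62.33, COUNT(*)=3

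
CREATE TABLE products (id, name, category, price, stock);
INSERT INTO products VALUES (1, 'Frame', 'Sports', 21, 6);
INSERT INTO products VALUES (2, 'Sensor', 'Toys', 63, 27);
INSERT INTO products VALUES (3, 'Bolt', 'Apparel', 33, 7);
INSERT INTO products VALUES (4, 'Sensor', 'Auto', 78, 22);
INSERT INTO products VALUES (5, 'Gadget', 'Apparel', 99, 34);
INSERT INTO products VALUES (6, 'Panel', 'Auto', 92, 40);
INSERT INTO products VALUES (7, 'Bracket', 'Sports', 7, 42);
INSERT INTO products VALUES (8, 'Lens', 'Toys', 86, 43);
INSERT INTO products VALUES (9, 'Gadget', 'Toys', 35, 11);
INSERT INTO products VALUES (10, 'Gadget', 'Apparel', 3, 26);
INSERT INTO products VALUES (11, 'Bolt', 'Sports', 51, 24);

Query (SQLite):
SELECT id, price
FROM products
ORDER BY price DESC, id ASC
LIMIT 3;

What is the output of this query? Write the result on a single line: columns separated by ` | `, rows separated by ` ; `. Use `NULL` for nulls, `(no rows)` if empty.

Sort by price desc, tiebreak id asc: (99, id=5), (92, id=6), (86, id=8), (78, id=4), (63, id=2), (51, id=11) …. Take first 3.

5 | 99 ; 6 | 92 ; 8 | 86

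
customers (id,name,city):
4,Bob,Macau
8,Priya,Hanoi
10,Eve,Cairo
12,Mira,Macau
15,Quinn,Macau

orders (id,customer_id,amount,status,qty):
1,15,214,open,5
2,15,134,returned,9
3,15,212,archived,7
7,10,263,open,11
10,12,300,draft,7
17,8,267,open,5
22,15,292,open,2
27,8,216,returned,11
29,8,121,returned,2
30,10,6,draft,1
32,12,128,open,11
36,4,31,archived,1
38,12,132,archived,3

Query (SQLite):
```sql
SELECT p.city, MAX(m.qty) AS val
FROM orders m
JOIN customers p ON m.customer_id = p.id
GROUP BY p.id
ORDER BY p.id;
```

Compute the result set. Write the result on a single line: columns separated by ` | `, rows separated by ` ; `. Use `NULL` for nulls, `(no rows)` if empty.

Macau | 1 ; Hanoi | 11 ; Cairo | 11 ; Macau | 11 ; Macau | 9

Join each orders row to its customers via customer_id.
Group joined rows by customers.id; compute MAX(m.qty) per group.
  4: ids {36} → MAX(m.qty)=1
  8: ids {17, 27, 29} → MAX(m.qty)=11
  10: ids {7, 30} → MAX(m.qty)=11
  12: ids {10, 32, 38} → MAX(m.qty)=11
  15: ids {1, 2, 3, 22} → MAX(m.qty)=9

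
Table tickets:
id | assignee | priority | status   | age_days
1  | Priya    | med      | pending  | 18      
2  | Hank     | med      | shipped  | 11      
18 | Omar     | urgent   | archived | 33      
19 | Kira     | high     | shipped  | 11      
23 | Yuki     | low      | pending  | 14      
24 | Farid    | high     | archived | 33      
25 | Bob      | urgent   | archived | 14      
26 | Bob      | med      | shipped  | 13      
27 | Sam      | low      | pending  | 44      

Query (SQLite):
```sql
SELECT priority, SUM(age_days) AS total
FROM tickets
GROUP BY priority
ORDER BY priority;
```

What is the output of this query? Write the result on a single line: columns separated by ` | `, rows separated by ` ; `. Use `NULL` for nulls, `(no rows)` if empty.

high | 44 ; low | 58 ; med | 42 ; urgent | 47

Partition tickets by priority; compute SUM(age_days) within each group.
  high: ids {19, 24} → SUM(age_days)=44
  low: ids {23, 27} → SUM(age_days)=58
  med: ids {1, 2, 26} → SUM(age_days)=42
  urgent: ids {18, 25} → SUM(age_days)=47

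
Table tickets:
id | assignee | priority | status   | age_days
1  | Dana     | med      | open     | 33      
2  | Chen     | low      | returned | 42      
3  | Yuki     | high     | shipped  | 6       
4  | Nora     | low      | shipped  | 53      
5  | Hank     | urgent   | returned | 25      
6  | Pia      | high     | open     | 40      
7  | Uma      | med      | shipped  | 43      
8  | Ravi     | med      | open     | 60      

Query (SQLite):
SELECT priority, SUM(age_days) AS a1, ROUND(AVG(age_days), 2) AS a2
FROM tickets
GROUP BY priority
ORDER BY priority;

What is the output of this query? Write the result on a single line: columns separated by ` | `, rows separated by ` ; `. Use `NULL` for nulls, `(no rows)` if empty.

Group tickets by priority.
Per group compute: SUM(age_days), ROUND(AVG(age_days), 2).
  high: ids {3, 6} → SUM(age_days)=46, ROUND(AVG(age_days), 2)=23
  low: ids {2, 4} → SUM(age_days)=95, ROUND(AVG(age_days), 2)=47.5
  med: ids {1, 7, 8} → SUM(age_days)=136, ROUND(AVG(age_days), 2)=45.33
  urgent: ids {5} → SUM(age_days)=25, ROUND(AVG(age_days), 2)=25

high | 46 | 23 ; low | 95 | 47.5 ; med | 136 | 45.33 ; urgent | 25 | 25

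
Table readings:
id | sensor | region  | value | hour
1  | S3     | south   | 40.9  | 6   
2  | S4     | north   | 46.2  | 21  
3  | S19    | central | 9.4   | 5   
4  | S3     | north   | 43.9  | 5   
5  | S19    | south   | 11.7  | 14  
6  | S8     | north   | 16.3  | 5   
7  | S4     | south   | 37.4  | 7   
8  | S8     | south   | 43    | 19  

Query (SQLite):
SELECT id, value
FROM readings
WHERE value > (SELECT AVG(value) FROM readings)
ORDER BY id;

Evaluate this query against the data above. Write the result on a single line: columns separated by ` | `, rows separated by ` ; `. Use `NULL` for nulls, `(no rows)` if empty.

1 | 40.9 ; 2 | 46.2 ; 4 | 43.9 ; 7 | 37.4 ; 8 | 43

Scalar subquery: AVG(value) over all readings rows = 31.1.
Keep rows where value > that value.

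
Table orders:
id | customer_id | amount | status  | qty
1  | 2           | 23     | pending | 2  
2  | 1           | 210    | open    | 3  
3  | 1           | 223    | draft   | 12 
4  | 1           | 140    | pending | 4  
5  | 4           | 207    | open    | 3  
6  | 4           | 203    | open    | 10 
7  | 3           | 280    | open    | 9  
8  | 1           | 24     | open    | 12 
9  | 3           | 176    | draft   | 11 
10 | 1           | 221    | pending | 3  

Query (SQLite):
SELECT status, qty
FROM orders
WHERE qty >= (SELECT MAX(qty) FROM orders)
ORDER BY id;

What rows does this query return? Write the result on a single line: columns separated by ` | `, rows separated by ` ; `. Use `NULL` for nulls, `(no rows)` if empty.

Scalar subquery: MAX(qty) over all orders rows = 12.
Keep rows where qty >= that value.

draft | 12 ; open | 12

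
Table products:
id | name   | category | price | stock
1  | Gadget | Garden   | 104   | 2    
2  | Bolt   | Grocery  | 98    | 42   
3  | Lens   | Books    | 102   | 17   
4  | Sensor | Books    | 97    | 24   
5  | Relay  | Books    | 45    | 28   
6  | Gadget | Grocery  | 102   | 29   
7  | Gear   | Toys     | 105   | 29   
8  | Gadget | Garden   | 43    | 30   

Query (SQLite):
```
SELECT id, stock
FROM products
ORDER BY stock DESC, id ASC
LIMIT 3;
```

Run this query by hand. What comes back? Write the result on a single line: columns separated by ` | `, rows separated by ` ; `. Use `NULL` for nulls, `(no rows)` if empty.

Sort by stock desc, tiebreak id asc: (42, id=2), (30, id=8), (29, id=6), (29, id=7), (28, id=5), (24, id=4) …. Take first 3.

2 | 42 ; 8 | 30 ; 6 | 29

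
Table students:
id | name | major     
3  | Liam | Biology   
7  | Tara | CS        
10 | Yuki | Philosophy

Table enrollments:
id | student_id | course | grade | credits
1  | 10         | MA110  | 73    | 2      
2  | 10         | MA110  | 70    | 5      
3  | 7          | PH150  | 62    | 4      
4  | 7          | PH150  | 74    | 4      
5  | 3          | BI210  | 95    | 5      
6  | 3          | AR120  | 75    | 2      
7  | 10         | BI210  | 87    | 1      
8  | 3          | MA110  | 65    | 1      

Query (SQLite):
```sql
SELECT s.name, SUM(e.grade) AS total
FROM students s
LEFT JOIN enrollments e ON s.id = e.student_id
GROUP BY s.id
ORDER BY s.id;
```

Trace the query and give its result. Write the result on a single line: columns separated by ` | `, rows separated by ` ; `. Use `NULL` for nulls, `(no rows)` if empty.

Liam | 235 ; Tara | 136 ; Yuki | 230

LEFT JOIN keeps every students row; unmatched ones get NULL for enrollments columns.
Group by students.id and compute SUM(e.grade). SUM over an all-NULL group is NULL.
  3: ids {5, 6, 8} → SUM(e.grade)=235
  7: ids {3, 4} → SUM(e.grade)=136
  10: ids {1, 2, 7} → SUM(e.grade)=230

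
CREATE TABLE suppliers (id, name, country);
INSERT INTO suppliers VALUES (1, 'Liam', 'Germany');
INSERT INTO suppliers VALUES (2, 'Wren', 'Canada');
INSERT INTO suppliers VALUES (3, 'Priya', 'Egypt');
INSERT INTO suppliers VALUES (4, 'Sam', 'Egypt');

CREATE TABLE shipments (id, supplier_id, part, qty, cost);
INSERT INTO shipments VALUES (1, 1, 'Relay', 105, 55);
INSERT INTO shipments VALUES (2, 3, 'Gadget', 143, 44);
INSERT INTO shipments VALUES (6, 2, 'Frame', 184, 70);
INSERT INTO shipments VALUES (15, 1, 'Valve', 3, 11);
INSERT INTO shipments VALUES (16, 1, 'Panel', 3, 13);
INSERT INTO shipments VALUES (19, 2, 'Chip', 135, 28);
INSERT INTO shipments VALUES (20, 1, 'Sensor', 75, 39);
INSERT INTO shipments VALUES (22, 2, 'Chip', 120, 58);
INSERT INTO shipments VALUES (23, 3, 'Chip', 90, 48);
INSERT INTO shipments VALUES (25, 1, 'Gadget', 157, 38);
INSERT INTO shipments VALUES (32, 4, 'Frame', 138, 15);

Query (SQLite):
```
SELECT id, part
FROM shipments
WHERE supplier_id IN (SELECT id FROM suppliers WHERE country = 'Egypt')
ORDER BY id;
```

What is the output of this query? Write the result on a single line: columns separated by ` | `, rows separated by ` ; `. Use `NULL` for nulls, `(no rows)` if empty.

2 | Gadget ; 23 | Chip ; 32 | Frame

Inner query: suppliers.id where country = 'Egypt'.
Outer: keep shipments rows whose supplier_id is in that set.
Inner query → {3, 4}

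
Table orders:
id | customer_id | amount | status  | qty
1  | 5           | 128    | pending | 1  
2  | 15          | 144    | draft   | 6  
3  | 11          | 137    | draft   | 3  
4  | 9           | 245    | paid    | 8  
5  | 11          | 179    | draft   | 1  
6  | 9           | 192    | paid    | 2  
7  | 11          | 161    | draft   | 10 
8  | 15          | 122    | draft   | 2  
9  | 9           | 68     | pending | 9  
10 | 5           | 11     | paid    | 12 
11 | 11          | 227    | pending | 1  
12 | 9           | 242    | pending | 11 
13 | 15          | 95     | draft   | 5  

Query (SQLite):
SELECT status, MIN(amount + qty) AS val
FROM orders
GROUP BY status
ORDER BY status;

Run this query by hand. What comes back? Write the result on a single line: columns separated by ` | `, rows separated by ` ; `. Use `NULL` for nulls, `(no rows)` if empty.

For each row compute amount + qty.
Group by status; take MIN of the expression per group.
  draft: ids {2, 3, 5, 7, 8, 13} → MIN(amount + qty)=100
  paid: ids {4, 6, 10} → MIN(amount + qty)=23
  pending: ids {1, 9, 11, 12} → MIN(amount + qty)=77

draft | 100 ; paid | 23 ; pending | 77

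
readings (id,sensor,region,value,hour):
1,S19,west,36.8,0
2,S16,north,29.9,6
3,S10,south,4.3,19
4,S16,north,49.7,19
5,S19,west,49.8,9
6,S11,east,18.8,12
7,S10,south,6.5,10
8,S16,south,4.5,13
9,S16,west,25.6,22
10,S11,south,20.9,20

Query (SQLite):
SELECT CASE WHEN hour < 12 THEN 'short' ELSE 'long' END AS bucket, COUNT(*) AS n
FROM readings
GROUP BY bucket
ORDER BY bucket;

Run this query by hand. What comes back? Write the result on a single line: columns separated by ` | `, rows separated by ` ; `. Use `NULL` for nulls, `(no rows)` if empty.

long | 6 ; short | 4

Bucket rows by hour < 12 → 'short' else 'long'; count each bucket.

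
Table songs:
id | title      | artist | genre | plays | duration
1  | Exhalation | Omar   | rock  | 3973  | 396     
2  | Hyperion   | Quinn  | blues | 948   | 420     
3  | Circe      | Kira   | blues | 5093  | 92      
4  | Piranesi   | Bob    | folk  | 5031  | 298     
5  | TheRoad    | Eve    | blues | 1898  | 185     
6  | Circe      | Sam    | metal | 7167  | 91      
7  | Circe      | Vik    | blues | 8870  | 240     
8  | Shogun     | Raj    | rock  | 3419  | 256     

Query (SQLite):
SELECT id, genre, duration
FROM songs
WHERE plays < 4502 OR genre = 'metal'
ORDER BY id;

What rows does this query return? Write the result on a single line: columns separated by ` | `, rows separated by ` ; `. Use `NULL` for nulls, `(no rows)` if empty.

1 | rock | 396 ; 2 | blues | 420 ; 5 | blues | 185 ; 6 | metal | 91 ; 8 | rock | 256

plays < 4502: ids {1, 2, 5, 8}
genre = 'metal': ids {6}
Combine with OR.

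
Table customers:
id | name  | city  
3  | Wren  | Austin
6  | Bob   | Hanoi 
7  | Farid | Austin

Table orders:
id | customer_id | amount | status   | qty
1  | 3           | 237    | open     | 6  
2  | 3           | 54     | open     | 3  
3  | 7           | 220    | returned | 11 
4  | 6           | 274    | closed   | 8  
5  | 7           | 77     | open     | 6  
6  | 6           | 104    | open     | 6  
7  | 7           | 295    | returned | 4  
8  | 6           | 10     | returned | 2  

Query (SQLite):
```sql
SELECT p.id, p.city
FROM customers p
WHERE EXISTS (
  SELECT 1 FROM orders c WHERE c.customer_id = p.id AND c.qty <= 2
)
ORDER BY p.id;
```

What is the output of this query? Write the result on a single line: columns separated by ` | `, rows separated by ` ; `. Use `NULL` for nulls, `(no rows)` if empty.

For each customers row, check whether any orders with matching customer_id has qty <= 2.
Keep rows where that is true.

6 | Hanoi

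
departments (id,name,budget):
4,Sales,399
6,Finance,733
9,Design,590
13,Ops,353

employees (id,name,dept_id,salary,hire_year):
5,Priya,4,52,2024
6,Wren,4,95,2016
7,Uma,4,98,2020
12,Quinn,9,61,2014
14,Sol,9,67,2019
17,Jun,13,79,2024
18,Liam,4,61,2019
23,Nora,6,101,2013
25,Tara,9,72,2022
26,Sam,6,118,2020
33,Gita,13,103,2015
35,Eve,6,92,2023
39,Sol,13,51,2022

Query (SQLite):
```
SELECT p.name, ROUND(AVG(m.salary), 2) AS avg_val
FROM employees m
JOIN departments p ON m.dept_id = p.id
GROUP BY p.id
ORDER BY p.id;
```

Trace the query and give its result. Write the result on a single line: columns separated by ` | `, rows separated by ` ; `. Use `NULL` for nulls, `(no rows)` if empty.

Sales | 76.5 ; Finance | 103.67 ; Design | 66.67 ; Ops | 77.67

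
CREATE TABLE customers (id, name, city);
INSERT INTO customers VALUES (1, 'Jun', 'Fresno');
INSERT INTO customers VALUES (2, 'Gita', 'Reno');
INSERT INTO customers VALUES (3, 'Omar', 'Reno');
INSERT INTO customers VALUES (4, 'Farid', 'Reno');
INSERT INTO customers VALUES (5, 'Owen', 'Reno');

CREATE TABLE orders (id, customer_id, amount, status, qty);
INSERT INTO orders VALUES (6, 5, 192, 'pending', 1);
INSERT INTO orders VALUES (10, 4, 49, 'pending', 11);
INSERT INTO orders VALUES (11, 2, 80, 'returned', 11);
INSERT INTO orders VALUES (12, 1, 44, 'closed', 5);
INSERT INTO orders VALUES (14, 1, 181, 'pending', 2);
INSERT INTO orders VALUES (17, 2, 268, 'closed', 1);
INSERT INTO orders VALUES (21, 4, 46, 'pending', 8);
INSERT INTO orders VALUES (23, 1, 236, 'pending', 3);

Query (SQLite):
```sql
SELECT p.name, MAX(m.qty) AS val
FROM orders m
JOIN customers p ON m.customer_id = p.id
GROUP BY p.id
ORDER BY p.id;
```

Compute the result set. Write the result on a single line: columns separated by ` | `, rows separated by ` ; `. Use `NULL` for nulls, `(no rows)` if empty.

Join each orders row to its customers via customer_id.
Group joined rows by customers.id; compute MAX(m.qty) per group.
  1: ids {12, 14, 23} → MAX(m.qty)=5
  2: ids {11, 17} → MAX(m.qty)=11
  4: ids {10, 21} → MAX(m.qty)=11
  5: ids {6} → MAX(m.qty)=1

Jun | 5 ; Gita | 11 ; Farid | 11 ; Owen | 1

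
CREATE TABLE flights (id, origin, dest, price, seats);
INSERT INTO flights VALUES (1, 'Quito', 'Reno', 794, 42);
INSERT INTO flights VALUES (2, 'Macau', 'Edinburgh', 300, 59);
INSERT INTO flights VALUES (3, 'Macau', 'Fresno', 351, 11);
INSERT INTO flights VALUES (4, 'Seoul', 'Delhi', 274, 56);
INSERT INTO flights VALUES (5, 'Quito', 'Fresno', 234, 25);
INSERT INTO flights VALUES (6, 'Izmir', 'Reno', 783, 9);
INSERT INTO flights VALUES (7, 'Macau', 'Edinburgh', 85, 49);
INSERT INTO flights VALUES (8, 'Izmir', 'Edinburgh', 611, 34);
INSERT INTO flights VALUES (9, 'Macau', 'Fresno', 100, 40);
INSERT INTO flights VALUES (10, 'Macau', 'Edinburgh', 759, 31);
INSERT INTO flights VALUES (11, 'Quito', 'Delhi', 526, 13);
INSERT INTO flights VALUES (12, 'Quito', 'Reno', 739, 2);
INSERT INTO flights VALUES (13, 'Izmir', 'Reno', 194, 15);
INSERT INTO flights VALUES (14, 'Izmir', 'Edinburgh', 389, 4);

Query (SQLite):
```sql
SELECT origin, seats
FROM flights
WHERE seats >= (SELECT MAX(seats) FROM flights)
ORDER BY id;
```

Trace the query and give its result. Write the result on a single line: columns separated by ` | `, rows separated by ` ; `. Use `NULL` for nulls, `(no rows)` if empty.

Macau | 59

Scalar subquery: MAX(seats) over all flights rows = 59.
Keep rows where seats >= that value.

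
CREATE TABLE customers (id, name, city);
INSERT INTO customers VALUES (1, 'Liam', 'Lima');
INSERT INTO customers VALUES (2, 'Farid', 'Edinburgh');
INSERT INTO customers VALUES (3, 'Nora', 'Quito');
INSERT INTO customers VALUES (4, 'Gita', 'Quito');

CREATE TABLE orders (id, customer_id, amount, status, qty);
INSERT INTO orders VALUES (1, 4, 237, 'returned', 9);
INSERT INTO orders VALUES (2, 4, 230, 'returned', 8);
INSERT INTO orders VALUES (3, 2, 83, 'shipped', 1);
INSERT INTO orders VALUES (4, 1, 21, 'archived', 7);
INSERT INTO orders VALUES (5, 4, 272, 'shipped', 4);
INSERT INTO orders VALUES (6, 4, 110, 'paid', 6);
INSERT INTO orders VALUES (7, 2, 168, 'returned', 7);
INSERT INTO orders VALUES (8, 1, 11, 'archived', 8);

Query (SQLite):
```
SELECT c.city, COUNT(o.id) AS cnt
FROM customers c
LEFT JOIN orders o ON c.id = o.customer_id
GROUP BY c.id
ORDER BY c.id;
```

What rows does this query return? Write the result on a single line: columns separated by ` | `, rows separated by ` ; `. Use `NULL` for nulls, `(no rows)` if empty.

Lima | 2 ; Edinburgh | 2 ; Quito | 0 ; Quito | 4

LEFT JOIN keeps every customers row; unmatched ones get NULL for orders columns.
Group by customers.id and compute COUNT(o.id). COUNT(col) of an all-NULL group is 0.
  1: ids {4, 8} → COUNT(o.id)=2
  2: ids {3, 7} → COUNT(o.id)=2
  3: ids {—} → COUNT(o.id)=0
  4: ids {1, 2, 5, 6} → COUNT(o.id)=4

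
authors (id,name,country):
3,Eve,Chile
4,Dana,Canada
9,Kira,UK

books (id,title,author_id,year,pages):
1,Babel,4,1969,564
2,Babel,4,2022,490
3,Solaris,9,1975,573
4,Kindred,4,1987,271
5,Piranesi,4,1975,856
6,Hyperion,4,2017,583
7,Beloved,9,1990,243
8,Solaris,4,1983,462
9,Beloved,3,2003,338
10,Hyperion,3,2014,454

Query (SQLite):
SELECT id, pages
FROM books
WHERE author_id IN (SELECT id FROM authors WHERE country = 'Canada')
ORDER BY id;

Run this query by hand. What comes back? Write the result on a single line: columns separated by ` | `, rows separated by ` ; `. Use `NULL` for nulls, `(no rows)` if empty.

Inner query: authors.id where country = 'Canada'.
Outer: keep books rows whose author_id is in that set.
Inner query → {4}

1 | 564 ; 2 | 490 ; 4 | 271 ; 5 | 856 ; 6 | 583 ; 8 | 462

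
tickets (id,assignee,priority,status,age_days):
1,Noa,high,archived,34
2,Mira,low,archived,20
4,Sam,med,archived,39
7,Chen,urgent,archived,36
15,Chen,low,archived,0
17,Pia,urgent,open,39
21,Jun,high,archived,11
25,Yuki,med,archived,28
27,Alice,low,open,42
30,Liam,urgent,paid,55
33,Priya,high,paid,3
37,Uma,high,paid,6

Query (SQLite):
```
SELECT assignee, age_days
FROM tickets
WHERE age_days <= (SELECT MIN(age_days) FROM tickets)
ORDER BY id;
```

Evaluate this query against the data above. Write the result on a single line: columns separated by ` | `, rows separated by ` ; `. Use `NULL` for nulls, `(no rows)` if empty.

Scalar subquery: MIN(age_days) over all tickets rows = 0.
Keep rows where age_days <= that value.

Chen | 0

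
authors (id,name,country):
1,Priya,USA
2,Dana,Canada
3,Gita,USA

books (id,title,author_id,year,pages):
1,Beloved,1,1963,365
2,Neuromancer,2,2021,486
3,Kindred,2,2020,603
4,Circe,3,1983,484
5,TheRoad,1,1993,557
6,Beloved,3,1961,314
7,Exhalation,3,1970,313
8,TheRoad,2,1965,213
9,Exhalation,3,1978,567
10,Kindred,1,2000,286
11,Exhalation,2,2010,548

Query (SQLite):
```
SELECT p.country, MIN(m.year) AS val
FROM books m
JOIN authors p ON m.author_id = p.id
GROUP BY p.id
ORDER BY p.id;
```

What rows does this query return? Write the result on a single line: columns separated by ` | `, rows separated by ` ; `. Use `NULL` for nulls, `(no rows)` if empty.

Join each books row to its authors via author_id.
Group joined rows by authors.id; compute MIN(m.year) per group.
  1: ids {1, 5, 10} → MIN(m.year)=1963
  2: ids {2, 3, 8, 11} → MIN(m.year)=1965
  3: ids {4, 6, 7, 9} → MIN(m.year)=1961

USA | 1963 ; Canada | 1965 ; USA | 1961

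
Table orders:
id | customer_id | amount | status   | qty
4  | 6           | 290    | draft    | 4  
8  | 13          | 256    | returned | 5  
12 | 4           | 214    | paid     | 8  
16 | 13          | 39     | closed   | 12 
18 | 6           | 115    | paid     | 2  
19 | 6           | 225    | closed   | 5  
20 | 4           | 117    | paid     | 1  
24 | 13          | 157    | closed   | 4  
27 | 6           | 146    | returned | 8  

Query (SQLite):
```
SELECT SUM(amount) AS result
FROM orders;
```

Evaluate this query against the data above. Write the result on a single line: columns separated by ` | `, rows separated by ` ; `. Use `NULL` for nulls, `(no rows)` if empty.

All amount values: [290, 256, 214, 39, 115, 225, 117, 157, 146].
SUM of non-NULL values = 1559.

1559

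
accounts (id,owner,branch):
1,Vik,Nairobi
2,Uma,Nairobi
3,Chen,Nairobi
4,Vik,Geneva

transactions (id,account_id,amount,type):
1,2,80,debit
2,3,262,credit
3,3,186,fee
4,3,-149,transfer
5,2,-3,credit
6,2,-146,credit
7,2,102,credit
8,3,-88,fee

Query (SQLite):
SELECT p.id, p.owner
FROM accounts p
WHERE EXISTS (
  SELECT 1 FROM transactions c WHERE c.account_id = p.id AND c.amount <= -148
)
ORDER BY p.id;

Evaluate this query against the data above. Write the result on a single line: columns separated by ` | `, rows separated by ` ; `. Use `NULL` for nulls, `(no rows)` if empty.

For each accounts row, check whether any transactions with matching account_id has amount <= -148.
Keep rows where that is true.

3 | Chen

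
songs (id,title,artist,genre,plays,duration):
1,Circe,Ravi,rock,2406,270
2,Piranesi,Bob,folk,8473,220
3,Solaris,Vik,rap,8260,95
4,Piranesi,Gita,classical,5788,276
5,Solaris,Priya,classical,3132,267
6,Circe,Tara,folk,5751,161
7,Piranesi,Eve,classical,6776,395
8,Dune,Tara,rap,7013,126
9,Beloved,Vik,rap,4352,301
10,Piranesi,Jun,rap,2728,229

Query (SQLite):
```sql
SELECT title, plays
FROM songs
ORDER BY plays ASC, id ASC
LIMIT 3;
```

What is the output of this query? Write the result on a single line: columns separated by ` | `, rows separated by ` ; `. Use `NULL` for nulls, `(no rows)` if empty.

Sort by plays asc, tiebreak id asc: (2406, id=1), (2728, id=10), (3132, id=5), (4352, id=9), (5751, id=6), (5788, id=4) …. Take first 3.

Circe | 2406 ; Piranesi | 2728 ; Solaris | 3132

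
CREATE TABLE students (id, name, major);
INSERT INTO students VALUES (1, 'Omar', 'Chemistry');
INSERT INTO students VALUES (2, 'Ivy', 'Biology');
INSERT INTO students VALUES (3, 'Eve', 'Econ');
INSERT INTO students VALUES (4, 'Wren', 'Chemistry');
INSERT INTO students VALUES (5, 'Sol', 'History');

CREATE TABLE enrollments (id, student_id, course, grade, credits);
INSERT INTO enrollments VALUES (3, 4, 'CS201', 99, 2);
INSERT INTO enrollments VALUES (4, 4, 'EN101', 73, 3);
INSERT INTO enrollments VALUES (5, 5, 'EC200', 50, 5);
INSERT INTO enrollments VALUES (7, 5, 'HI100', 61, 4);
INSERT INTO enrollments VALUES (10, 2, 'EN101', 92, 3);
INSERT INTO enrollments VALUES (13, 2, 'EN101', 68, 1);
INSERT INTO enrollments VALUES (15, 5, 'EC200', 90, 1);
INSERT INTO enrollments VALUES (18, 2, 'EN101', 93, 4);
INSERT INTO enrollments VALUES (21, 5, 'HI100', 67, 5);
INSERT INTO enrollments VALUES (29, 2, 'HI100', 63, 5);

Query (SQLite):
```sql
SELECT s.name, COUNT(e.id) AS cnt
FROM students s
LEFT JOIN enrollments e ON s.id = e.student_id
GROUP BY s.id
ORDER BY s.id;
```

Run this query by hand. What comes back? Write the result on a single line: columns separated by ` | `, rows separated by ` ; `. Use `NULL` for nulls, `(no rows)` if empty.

Omar | 0 ; Ivy | 4 ; Eve | 0 ; Wren | 2 ; Sol | 4

LEFT JOIN keeps every students row; unmatched ones get NULL for enrollments columns.
Group by students.id and compute COUNT(e.id). COUNT(col) of an all-NULL group is 0.
  1: ids {—} → COUNT(e.id)=0
  2: ids {10, 13, 18, 29} → COUNT(e.id)=4
  3: ids {—} → COUNT(e.id)=0
  4: ids {3, 4} → COUNT(e.id)=2
  5: ids {5, 7, 15, 21} → COUNT(e.id)=4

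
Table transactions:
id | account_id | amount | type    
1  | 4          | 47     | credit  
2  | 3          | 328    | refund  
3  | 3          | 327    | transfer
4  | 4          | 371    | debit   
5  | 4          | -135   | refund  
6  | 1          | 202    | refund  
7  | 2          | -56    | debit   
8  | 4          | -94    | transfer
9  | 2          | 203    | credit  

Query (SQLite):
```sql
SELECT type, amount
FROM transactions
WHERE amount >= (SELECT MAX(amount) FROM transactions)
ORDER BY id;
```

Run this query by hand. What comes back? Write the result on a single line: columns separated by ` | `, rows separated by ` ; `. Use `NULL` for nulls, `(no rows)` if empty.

Scalar subquery: MAX(amount) over all transactions rows = 371.
Keep rows where amount >= that value.

debit | 371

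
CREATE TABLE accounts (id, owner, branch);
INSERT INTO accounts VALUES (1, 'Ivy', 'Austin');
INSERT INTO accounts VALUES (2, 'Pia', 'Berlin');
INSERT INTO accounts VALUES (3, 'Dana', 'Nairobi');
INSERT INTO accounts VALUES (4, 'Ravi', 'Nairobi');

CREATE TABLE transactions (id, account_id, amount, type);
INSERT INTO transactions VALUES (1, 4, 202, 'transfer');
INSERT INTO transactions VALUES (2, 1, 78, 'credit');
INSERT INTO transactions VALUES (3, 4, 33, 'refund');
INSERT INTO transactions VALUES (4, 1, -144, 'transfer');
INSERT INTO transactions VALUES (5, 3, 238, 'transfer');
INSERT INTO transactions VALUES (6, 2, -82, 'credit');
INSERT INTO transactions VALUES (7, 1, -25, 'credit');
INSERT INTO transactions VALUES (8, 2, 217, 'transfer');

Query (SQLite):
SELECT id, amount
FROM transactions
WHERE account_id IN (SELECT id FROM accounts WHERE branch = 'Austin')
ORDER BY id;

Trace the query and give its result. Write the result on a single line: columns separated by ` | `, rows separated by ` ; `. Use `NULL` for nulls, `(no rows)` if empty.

2 | 78 ; 4 | -144 ; 7 | -25

Inner query: accounts.id where branch = 'Austin'.
Outer: keep transactions rows whose account_id is in that set.
Inner query → {1}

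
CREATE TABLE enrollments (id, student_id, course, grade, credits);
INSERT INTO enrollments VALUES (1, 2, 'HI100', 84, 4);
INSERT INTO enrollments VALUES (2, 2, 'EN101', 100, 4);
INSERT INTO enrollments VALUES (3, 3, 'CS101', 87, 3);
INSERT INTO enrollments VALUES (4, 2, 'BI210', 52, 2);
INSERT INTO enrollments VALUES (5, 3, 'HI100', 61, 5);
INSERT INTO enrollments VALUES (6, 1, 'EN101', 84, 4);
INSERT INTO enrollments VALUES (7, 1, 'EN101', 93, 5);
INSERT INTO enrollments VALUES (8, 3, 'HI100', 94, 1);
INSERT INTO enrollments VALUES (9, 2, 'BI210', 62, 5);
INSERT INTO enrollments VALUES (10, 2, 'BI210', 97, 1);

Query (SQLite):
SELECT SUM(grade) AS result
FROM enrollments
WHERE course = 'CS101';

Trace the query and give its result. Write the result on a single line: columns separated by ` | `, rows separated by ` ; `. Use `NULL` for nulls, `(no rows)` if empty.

Rows where course='CS101' → grade values: [87].
SUM of non-NULL values = 87.

87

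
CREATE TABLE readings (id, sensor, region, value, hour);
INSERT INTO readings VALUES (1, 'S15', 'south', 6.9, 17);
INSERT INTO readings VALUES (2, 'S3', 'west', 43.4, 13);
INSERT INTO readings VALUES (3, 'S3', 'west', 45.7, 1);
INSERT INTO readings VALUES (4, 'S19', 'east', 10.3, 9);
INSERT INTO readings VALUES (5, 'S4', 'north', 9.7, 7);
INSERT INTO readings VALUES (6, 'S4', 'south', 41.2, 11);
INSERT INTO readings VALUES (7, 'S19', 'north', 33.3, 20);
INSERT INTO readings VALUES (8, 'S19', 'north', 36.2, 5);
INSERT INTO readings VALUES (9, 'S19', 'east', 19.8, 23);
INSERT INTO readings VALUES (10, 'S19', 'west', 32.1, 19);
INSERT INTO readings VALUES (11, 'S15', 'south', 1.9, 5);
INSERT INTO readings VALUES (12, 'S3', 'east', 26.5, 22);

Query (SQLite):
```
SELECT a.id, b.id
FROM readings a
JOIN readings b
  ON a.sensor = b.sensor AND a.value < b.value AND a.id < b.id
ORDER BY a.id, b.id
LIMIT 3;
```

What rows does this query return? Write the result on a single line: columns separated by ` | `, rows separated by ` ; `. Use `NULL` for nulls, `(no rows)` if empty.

Pairs (a,b) with same sensor, a.value < b.value, a.id < b.id.
sensor groups: S15:{1,11} S19:{4,7,8,9,10} S3:{2,3,12} S4:{5,6}
Ordered by (a.id, b.id); first 3.

2 | 3 ; 4 | 7 ; 4 | 8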